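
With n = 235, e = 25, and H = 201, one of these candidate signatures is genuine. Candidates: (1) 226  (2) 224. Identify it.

1

Candidate 1: Squares mod 235: 226^1≡226, 226^2≡81, 226^4≡216, 226^8≡126, 226^16≡131; 25 = 16 + 8 + 1, so 226^25 ≡ 131·126·226 ≡ 201 (mod 235)
  → matches H = 201
Candidate 2: Squares mod 235: 224^1≡224, 224^2≡121, 224^4≡71, 224^8≡106, 224^16≡191; 25 = 16 + 8 + 1, so 224^25 ≡ 191·106·224 ≡ 74 (mod 235)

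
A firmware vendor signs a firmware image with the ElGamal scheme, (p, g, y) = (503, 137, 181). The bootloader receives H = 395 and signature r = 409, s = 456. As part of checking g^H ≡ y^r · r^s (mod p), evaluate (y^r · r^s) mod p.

165

181^2 = 32761 ≡ 66
181^4 ≡ 66^2 = 4356 ≡ 332
181^8 ≡ 332^2 = 110224 ≡ 67
181^16 ≡ 67^2 = 4489 ≡ 465
181^32 ≡ 465^2 = 216225 ≡ 438
181^64 ≡ 438^2 = 191844 ≡ 201
181^128 ≡ 201^2 = 40401 ≡ 161
181^256 ≡ 161^2 = 25921 ≡ 268
409 = 256 + 128 + 16 + 8 + 1, so 181^409 ≡ 268·161·465·67·181 ≡ 29 (mod 503)
409^2 = 167281 ≡ 285
409^4 ≡ 285^2 = 81225 ≡ 242
409^8 ≡ 242^2 = 58564 ≡ 216
409^16 ≡ 216^2 = 46656 ≡ 380
409^32 ≡ 380^2 = 144400 ≡ 39
409^64 ≡ 39^2 = 1521 ≡ 12
409^128 ≡ 12^2 = 144
409^256 ≡ 144^2 = 20736 ≡ 113
456 = 256 + 128 + 64 + 8, so 409^456 ≡ 113·144·12·216 ≡ 474 (mod 503)
y^r · r^s ≡ 29·474 = 13746 ≡ 165 (mod 503)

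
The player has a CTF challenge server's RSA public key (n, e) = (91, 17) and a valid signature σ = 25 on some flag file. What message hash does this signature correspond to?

51

σ^2 ≡ 25^2 = 625 ≡ 79
σ^4 ≡ 79^2 = 6241 ≡ 53
σ^8 ≡ 53^2 = 2809 ≡ 79
σ^16 ≡ 79^2 = 6241 ≡ 53
17 = 16 + 1, so σ^17 ≡ 53·25 ≡ 51 (mod 91)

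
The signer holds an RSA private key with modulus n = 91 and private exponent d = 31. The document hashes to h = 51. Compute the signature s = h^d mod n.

51

Squares mod 91: h^1≡51, h^2≡53, h^4≡79, h^8≡53, h^16≡79
31 = 16 + 8 + 4 + 2 + 1, so h^31 ≡ 79·53·79·53·51 ≡ 51 (mod 91)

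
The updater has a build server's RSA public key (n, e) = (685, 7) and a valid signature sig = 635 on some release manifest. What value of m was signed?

Squares mod 685: sig^1≡635, sig^2≡445, sig^4≡60
7 = 4 + 2 + 1, so sig^7 ≡ 60·445·635 ≡ 65 (mod 685)

65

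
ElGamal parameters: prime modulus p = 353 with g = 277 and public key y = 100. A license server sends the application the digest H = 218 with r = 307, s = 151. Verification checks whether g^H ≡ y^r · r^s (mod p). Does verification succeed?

passes

Left side g^H mod p:
Squares mod 353: 277^1≡277, 277^2≡128, 277^4≡146, 277^8≡136, 277^16≡140, 277^32≡185, 277^64≡337, 277^128≡256
218 = 128 + 64 + 16 + 8 + 2, so 277^218 ≡ 256·337·140·136·128 ≡ 61 (mod 353)
Right side y^r · r^s mod p:
Squares mod 353: 100^1≡100, 100^2≡116, 100^4≡42, 100^8≡352, 100^16≡1, 100^32≡1, 100^64≡1, 100^128≡1, 100^256≡1
307 = 256 + 32 + 16 + 2 + 1, so 100^307 ≡ 1·1·1·116·100 ≡ 304 (mod 353)
Squares mod 353: 307^1≡307, 307^2≡351, 307^4≡4, 307^8≡16, 307^16≡256, 307^32≡231, 307^64≡58, 307^128≡187
151 = 128 + 16 + 4 + 2 + 1, so 307^151 ≡ 187·256·4·351·307 ≡ 78 (mod 353)
304·78 = 23712 ≡ 61 (mod 353)
61 ≡ 61 (mod 353), so the signature is genuine.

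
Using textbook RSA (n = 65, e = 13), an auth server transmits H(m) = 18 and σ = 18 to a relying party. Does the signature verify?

verifies

σ^2 ≡ 18^2 = 324 ≡ 64
σ^4 ≡ 64^2 = 4096 ≡ 1
σ^8 ≡ 1^2 = 1
13 = 8 + 4 + 1, so σ^13 ≡ 1·1·18 ≡ 18 (mod 65)
18 = H(m), so the signature checks out.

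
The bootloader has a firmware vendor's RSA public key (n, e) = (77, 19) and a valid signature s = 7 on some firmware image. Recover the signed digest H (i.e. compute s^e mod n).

Squares mod 77: s^1≡7, s^2≡49, s^4≡14, s^8≡42, s^16≡70
19 = 16 + 2 + 1, so s^19 ≡ 70·49·7 ≡ 63 (mod 77)

63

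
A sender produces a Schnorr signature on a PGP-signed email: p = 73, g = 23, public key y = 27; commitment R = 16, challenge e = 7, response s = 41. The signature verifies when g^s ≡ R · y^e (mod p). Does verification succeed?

passes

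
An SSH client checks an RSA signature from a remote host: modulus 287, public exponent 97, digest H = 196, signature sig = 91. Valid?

Squares mod 287: sig^1≡91, sig^2≡245, sig^4≡42, sig^8≡42, sig^16≡42, sig^32≡42, sig^64≡42
97 = 64 + 32 + 1, so sig^97 ≡ 42·42·91 ≡ 91 (mod 287)
91 ≠ 196, so verification fails.

no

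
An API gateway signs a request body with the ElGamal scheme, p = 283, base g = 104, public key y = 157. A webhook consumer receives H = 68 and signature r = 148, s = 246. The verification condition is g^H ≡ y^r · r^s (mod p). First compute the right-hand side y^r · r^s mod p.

164

157^2 = 24649 ≡ 28
157^4 ≡ 28^2 = 784 ≡ 218
157^8 ≡ 218^2 = 47524 ≡ 263
157^16 ≡ 263^2 = 69169 ≡ 117
157^32 ≡ 117^2 = 13689 ≡ 105
157^64 ≡ 105^2 = 11025 ≡ 271
157^128 ≡ 271^2 = 73441 ≡ 144
148 = 128 + 16 + 4, so 157^148 ≡ 144·117·218 ≡ 90 (mod 283)
148^2 = 21904 ≡ 113
148^4 ≡ 113^2 = 12769 ≡ 34
148^8 ≡ 34^2 = 1156 ≡ 24
148^16 ≡ 24^2 = 576 ≡ 10
148^32 ≡ 10^2 = 100
148^64 ≡ 100^2 = 10000 ≡ 95
148^128 ≡ 95^2 = 9025 ≡ 252
246 = 128 + 64 + 32 + 16 + 4 + 2, so 148^246 ≡ 252·95·100·10·34·113 ≡ 71 (mod 283)
y^r · r^s ≡ 90·71 = 6390 ≡ 164 (mod 283)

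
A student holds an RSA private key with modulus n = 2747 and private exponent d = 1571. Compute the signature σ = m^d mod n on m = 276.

m^2 ≡ 276^2 = 76176 ≡ 2007
m^4 ≡ 2007^2 = 4028049 ≡ 947
m^8 ≡ 947^2 = 896809 ≡ 1287
m^16 ≡ 1287^2 = 1656369 ≡ 2675
m^32 ≡ 2675^2 = 7155625 ≡ 2437
m^64 ≡ 2437^2 = 5938969 ≡ 2702
m^128 ≡ 2702^2 = 7300804 ≡ 2025
m^256 ≡ 2025^2 = 4100625 ≡ 2101
m^512 ≡ 2101^2 = 4414201 ≡ 2519
m^1024 ≡ 2519^2 = 6345361 ≡ 2538
1571 = 1024 + 512 + 32 + 2 + 1, so m^1571 ≡ 2538·2519·2437·2007·276 ≡ 1787 (mod 2747)

1787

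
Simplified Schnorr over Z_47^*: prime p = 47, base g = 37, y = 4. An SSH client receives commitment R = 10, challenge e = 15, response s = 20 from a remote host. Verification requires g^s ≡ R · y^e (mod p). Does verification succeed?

fails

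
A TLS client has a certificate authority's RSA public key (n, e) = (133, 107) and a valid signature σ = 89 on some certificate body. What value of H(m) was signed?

σ^107 mod 133 = 3

3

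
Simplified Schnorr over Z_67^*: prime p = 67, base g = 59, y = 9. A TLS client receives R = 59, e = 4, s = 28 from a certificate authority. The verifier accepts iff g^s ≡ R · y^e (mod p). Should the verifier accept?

g^s mod p:
59^2 = 3481 ≡ 64
59^4 ≡ 64^2 = 4096 ≡ 9
59^8 ≡ 9^2 = 81 ≡ 14
59^16 ≡ 14^2 = 196 ≡ 62
28 = 16 + 8 + 4, so 59^28 ≡ 62·14·9 ≡ 40 (mod 67)
R · y^e mod p:
9^2 = 81 ≡ 14
9^4 ≡ 14^2 = 196 ≡ 62
59·62 = 3658 ≡ 40 (mod 67)
40 ≡ 40 (mod 67); signature holds.

accept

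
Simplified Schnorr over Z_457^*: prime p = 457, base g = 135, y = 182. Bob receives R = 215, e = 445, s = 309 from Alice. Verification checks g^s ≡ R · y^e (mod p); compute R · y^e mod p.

182^2 = 33124 ≡ 220
182^4 ≡ 220^2 = 48400 ≡ 415
182^8 ≡ 415^2 = 172225 ≡ 393
182^16 ≡ 393^2 = 154449 ≡ 440
182^32 ≡ 440^2 = 193600 ≡ 289
182^64 ≡ 289^2 = 83521 ≡ 347
182^128 ≡ 347^2 = 120409 ≡ 218
182^256 ≡ 218^2 = 47524 ≡ 453
445 = 256 + 128 + 32 + 16 + 8 + 4 + 1, so 182^445 ≡ 453·218·289·440·393·415·182 ≡ 369 (mod 457)
R · y^e ≡ 215·369 = 79335 ≡ 274 (mod 457)

274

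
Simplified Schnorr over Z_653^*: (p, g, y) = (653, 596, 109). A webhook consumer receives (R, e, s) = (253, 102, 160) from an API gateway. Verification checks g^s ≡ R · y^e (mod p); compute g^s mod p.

51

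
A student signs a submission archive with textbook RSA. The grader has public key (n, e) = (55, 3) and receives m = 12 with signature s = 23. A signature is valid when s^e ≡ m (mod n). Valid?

yes

s^2 ≡ 23^2 = 529 ≡ 34
3 = 2 + 1, so s^3 ≡ 34·23 ≡ 12 (mod 55)
12 = m, so the signature checks out.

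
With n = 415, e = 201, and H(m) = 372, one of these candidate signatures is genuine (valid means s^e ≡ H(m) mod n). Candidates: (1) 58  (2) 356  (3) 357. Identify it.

3

Candidate 1: Squares mod 415: 58^1≡58, 58^2≡44, 58^4≡276, 58^8≡231, 58^16≡241, 58^32≡396, 58^64≡361, 58^128≡11; 201 = 128 + 64 + 8 + 1, so 58^201 ≡ 11·361·231·58 ≡ 43 (mod 415)
Candidate 2: Squares mod 415: 356^1≡356, 356^2≡161, 356^4≡191, 356^8≡376, 356^16≡276, 356^32≡231, 356^64≡241, 356^128≡396; 201 = 128 + 64 + 8 + 1, so 356^201 ≡ 396·241·376·356 ≡ 156 (mod 415)
Candidate 3: Squares mod 415: 357^1≡357, 357^2≡44, 357^4≡276, 357^8≡231, 357^16≡241, 357^32≡396, 357^64≡361, 357^128≡11; 201 = 128 + 64 + 8 + 1, so 357^201 ≡ 11·361·231·357 ≡ 372 (mod 415)
  → matches H(m) = 372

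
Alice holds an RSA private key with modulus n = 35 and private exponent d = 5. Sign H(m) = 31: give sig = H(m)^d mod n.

26

Squares mod 35: (H(m))^1≡31, (H(m))^2≡16, (H(m))^4≡11
5 = 4 + 1, so (H(m))^5 ≡ 11·31 ≡ 26 (mod 35)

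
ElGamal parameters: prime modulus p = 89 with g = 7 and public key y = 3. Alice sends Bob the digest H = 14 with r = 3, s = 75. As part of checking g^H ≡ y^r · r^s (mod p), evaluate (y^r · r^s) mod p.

Squares mod 89: 3^1≡3, 3^2≡9
3 = 2 + 1, so 3^3 ≡ 9·3 ≡ 27 (mod 89)
Squares mod 89: 3^1≡3, 3^2≡9, 3^4≡81, 3^8≡64, 3^16≡2, 3^32≡4, 3^64≡16
75 = 64 + 8 + 2 + 1, so 3^75 ≡ 16·64·9·3 ≡ 58 (mod 89)
y^r · r^s ≡ 27·58 = 1566 ≡ 53 (mod 89)

53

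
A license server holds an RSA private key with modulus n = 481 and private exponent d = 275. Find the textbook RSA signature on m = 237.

87

m^2 ≡ 237^2 = 56169 ≡ 373
m^4 ≡ 373^2 = 139129 ≡ 120
m^8 ≡ 120^2 = 14400 ≡ 451
m^16 ≡ 451^2 = 203401 ≡ 419
m^32 ≡ 419^2 = 175561 ≡ 477
m^64 ≡ 477^2 = 227529 ≡ 16
m^128 ≡ 16^2 = 256
m^256 ≡ 256^2 = 65536 ≡ 120
275 = 256 + 16 + 2 + 1, so m^275 ≡ 120·419·373·237 ≡ 87 (mod 481)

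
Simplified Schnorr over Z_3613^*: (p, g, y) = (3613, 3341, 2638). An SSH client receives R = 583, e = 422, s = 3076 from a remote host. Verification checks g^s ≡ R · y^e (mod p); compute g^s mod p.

2431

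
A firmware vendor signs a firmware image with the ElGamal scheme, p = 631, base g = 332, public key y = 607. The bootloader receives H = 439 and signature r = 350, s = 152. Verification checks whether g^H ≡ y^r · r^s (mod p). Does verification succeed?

fails

Left side g^H mod p:
332^2 = 110224 ≡ 430
332^4 ≡ 430^2 = 184900 ≡ 17
332^8 ≡ 17^2 = 289
332^16 ≡ 289^2 = 83521 ≡ 229
332^32 ≡ 229^2 = 52441 ≡ 68
332^64 ≡ 68^2 = 4624 ≡ 207
332^128 ≡ 207^2 = 42849 ≡ 572
332^256 ≡ 572^2 = 327184 ≡ 326
439 = 256 + 128 + 32 + 16 + 4 + 2 + 1, so 332^439 ≡ 326·572·68·229·17·430·332 ≡ 145 (mod 631)
Right side y^r · r^s mod p:
607^2 = 368449 ≡ 576
607^4 ≡ 576^2 = 331776 ≡ 501
607^8 ≡ 501^2 = 251001 ≡ 494
607^16 ≡ 494^2 = 244036 ≡ 470
607^32 ≡ 470^2 = 220900 ≡ 50
607^64 ≡ 50^2 = 2500 ≡ 607
607^128 ≡ 607^2 = 368449 ≡ 576
607^256 ≡ 576^2 = 331776 ≡ 501
350 = 256 + 64 + 16 + 8 + 4 + 2, so 607^350 ≡ 501·607·470·494·501·576 ≡ 376 (mod 631)
350^2 = 122500 ≡ 86
350^4 ≡ 86^2 = 7396 ≡ 455
350^8 ≡ 455^2 = 207025 ≡ 57
350^16 ≡ 57^2 = 3249 ≡ 94
350^32 ≡ 94^2 = 8836 ≡ 2
350^64 ≡ 2^2 = 4
350^128 ≡ 4^2 = 16
152 = 128 + 16 + 8, so 350^152 ≡ 16·94·57 ≡ 543 (mod 631)
376·543 = 204168 ≡ 355 (mod 631)
145 ≠ 355, so verification fails.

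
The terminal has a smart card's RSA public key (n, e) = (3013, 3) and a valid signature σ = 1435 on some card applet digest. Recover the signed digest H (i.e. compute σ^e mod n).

177

σ^2 ≡ 1435^2 = 2059225 ≡ 1346
3 = 2 + 1, so σ^3 ≡ 1346·1435 ≡ 177 (mod 3013)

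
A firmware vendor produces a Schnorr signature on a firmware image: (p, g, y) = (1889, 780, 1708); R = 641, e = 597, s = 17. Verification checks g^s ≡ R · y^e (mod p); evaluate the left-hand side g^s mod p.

Squares mod 1889: 780^1≡780, 780^2≡142, 780^4≡1274, 780^8≡425, 780^16≡1170
17 = 16 + 1, so 780^17 ≡ 1170·780 ≡ 213 (mod 1889)

213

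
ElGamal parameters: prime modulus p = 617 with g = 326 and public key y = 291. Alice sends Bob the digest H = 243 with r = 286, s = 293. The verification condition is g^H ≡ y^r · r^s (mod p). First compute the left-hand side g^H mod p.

307

326^2 = 106276 ≡ 152
326^4 ≡ 152^2 = 23104 ≡ 275
326^8 ≡ 275^2 = 75625 ≡ 351
326^16 ≡ 351^2 = 123201 ≡ 418
326^32 ≡ 418^2 = 174724 ≡ 113
326^64 ≡ 113^2 = 12769 ≡ 429
326^128 ≡ 429^2 = 184041 ≡ 175
243 = 128 + 64 + 32 + 16 + 2 + 1, so 326^243 ≡ 175·429·113·418·152·326 ≡ 307 (mod 617)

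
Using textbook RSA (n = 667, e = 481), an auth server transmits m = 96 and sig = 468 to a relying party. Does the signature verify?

verifies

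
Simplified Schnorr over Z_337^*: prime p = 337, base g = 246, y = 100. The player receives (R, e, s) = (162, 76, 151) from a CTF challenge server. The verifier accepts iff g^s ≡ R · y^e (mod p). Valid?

no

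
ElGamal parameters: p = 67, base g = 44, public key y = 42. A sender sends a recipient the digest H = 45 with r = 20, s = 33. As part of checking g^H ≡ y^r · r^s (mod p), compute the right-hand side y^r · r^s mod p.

42^2 = 1764 ≡ 22
42^4 ≡ 22^2 = 484 ≡ 15
42^8 ≡ 15^2 = 225 ≡ 24
42^16 ≡ 24^2 = 576 ≡ 40
20 = 16 + 4, so 42^20 ≡ 40·15 ≡ 64 (mod 67)
20^2 = 400 ≡ 65
20^4 ≡ 65^2 = 4225 ≡ 4
20^8 ≡ 4^2 = 16
20^16 ≡ 16^2 = 256 ≡ 55
20^32 ≡ 55^2 = 3025 ≡ 10
33 = 32 + 1, so 20^33 ≡ 10·20 ≡ 66 (mod 67)
y^r · r^s ≡ 64·66 = 4224 ≡ 3 (mod 67)

3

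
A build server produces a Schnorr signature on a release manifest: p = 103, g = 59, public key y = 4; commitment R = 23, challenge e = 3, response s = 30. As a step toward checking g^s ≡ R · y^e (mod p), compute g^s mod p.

30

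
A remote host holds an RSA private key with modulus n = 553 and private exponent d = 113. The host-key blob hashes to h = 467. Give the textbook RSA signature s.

h^2 ≡ 467^2 = 218089 ≡ 207
h^4 ≡ 207^2 = 42849 ≡ 268
h^8 ≡ 268^2 = 71824 ≡ 487
h^16 ≡ 487^2 = 237169 ≡ 485
h^32 ≡ 485^2 = 235225 ≡ 200
h^64 ≡ 200^2 = 40000 ≡ 184
113 = 64 + 32 + 16 + 1, so h^113 ≡ 184·200·485·467 ≡ 367 (mod 553)

367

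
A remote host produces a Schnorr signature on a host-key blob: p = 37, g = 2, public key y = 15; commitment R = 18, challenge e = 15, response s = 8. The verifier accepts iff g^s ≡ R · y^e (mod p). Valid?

no

g^s mod p:
2^2 = 4
2^4 ≡ 4^2 = 16
2^8 ≡ 16^2 = 256 ≡ 34
R · y^e mod p:
15^2 = 225 ≡ 3
15^4 ≡ 3^2 = 9
15^8 ≡ 9^2 = 81 ≡ 7
15 = 8 + 4 + 2 + 1, so 15^15 ≡ 7·9·3·15 ≡ 23 (mod 37)
18·23 = 414 ≡ 7 (mod 37)
34 ≠ 7; the check fails.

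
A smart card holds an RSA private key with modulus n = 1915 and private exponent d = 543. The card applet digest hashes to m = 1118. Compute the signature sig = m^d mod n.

Squares mod 1915: m^1≡1118, m^2≡1344, m^4≡491, m^8≡1706, m^16≡1551, m^32≡361, m^64≡101, m^128≡626, m^256≡1216, m^512≡276
543 = 512 + 16 + 8 + 4 + 2 + 1, so m^543 ≡ 276·1551·1706·491·1344·1118 ≡ 1802 (mod 1915)

1802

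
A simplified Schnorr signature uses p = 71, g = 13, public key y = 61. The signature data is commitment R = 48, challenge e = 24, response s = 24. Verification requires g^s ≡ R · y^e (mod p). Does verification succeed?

passes

g^s mod p:
Squares mod 71: 13^1≡13, 13^2≡27, 13^4≡19, 13^8≡6, 13^16≡36
24 = 16 + 8, so 13^24 ≡ 36·6 ≡ 3 (mod 71)
R · y^e mod p:
Squares mod 71: 61^1≡61, 61^2≡29, 61^4≡60, 61^8≡50, 61^16≡15
24 = 16 + 8, so 61^24 ≡ 15·50 ≡ 40 (mod 71)
48·40 = 1920 ≡ 3 (mod 71)
3 ≡ 3 (mod 71); signature holds.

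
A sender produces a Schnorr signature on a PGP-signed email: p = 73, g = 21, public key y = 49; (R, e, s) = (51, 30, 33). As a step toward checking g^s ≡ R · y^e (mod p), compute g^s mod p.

Squares mod 73: 21^1≡21, 21^2≡3, 21^4≡9, 21^8≡8, 21^16≡64, 21^32≡8
33 = 32 + 1, so 21^33 ≡ 8·21 ≡ 22 (mod 73)

22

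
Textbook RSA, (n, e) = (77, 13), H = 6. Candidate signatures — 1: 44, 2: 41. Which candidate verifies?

2

Candidate 1: 44^2 = 1936 ≡ 11; 44^4 ≡ 11^2 = 121 ≡ 44; 44^8 ≡ 44^2 = 1936 ≡ 11; 13 = 8 + 4 + 1, so 44^13 ≡ 11·44·44 ≡ 44 (mod 77)
Candidate 2: 41^2 = 1681 ≡ 64; 41^4 ≡ 64^2 = 4096 ≡ 15; 41^8 ≡ 15^2 = 225 ≡ 71; 13 = 8 + 4 + 1, so 41^13 ≡ 71·15·41 ≡ 6 (mod 77)
  → matches H = 6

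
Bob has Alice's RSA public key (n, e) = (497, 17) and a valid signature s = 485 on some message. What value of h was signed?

Squares mod 497: s^1≡485, s^2≡144, s^4≡359, s^8≡158, s^16≡114
17 = 16 + 1, so s^17 ≡ 114·485 ≡ 123 (mod 497)

123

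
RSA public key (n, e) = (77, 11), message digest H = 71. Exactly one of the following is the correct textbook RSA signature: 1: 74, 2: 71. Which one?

2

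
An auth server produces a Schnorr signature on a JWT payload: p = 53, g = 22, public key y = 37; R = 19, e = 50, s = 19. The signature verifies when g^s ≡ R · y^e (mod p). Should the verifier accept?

accept

g^s mod p:
22^19 mod 53 = 45
R · y^e mod p:
37^50 mod 53 = 47
19·47 = 893 ≡ 45 (mod 53)
45 ≡ 45 (mod 53); signature holds.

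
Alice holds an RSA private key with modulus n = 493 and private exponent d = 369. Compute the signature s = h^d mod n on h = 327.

259

h^2 ≡ 327^2 = 106929 ≡ 441
h^4 ≡ 441^2 = 194481 ≡ 239
h^8 ≡ 239^2 = 57121 ≡ 426
h^16 ≡ 426^2 = 181476 ≡ 52
h^32 ≡ 52^2 = 2704 ≡ 239
h^64 ≡ 239^2 = 57121 ≡ 426
h^128 ≡ 426^2 = 181476 ≡ 52
h^256 ≡ 52^2 = 2704 ≡ 239
369 = 256 + 64 + 32 + 16 + 1, so h^369 ≡ 239·426·239·52·327 ≡ 259 (mod 493)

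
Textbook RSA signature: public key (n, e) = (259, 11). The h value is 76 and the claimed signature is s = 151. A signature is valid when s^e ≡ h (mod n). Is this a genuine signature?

s^2 ≡ 151^2 = 22801 ≡ 9
s^4 ≡ 9^2 = 81
s^8 ≡ 81^2 = 6561 ≡ 86
11 = 8 + 2 + 1, so s^11 ≡ 86·9·151 ≡ 65 (mod 259)
65 ≠ 76, so verification fails.

forged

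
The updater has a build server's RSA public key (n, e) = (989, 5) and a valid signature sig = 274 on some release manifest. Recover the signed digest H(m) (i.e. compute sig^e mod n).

Squares mod 989: sig^1≡274, sig^2≡901, sig^4≡821
5 = 4 + 1, so sig^5 ≡ 821·274 ≡ 451 (mod 989)

451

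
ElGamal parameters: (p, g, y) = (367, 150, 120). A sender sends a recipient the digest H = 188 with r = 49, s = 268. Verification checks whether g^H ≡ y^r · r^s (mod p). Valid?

Left side g^H mod p:
Squares mod 367: 150^1≡150, 150^2≡113, 150^4≡291, 150^8≡271, 150^16≡41, 150^32≡213, 150^64≡228, 150^128≡237
188 = 128 + 32 + 16 + 8 + 4, so 150^188 ≡ 237·213·41·271·291 ≡ 23 (mod 367)
Right side y^r · r^s mod p:
Squares mod 367: 120^1≡120, 120^2≡87, 120^4≡229, 120^8≡327, 120^16≡132, 120^32≡175
49 = 32 + 16 + 1, so 120^49 ≡ 175·132·120 ≡ 49 (mod 367)
Squares mod 367: 49^1≡49, 49^2≡199, 49^4≡332, 49^8≡124, 49^16≡329, 49^32≡343, 49^64≡209, 49^128≡8, 49^256≡64
268 = 256 + 8 + 4, so 49^268 ≡ 64·124·332 ≡ 59 (mod 367)
49·59 = 2891 ≡ 322 (mod 367)
23 ≠ 322, so verification fails.

no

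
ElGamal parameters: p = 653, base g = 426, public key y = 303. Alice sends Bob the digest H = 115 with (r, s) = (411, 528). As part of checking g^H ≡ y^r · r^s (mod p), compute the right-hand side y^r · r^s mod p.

132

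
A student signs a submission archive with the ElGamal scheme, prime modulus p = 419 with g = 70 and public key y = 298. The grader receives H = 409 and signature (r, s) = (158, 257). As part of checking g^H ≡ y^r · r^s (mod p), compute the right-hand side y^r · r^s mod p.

298^2 = 88804 ≡ 395
298^4 ≡ 395^2 = 156025 ≡ 157
298^8 ≡ 157^2 = 24649 ≡ 347
298^16 ≡ 347^2 = 120409 ≡ 156
298^32 ≡ 156^2 = 24336 ≡ 34
298^64 ≡ 34^2 = 1156 ≡ 318
298^128 ≡ 318^2 = 101124 ≡ 145
158 = 128 + 16 + 8 + 4 + 2, so 298^158 ≡ 145·156·347·157·395 ≡ 39 (mod 419)
158^2 = 24964 ≡ 243
158^4 ≡ 243^2 = 59049 ≡ 389
158^8 ≡ 389^2 = 151321 ≡ 62
158^16 ≡ 62^2 = 3844 ≡ 73
158^32 ≡ 73^2 = 5329 ≡ 301
158^64 ≡ 301^2 = 90601 ≡ 97
158^128 ≡ 97^2 = 9409 ≡ 191
158^256 ≡ 191^2 = 36481 ≡ 28
257 = 256 + 1, so 158^257 ≡ 28·158 ≡ 234 (mod 419)
y^r · r^s ≡ 39·234 = 9126 ≡ 327 (mod 419)

327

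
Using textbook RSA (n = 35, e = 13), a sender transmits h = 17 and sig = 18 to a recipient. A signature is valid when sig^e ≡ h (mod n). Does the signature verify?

does not verify

sig^2 ≡ 18^2 = 324 ≡ 9
sig^4 ≡ 9^2 = 81 ≡ 11
sig^8 ≡ 11^2 = 121 ≡ 16
13 = 8 + 4 + 1, so sig^13 ≡ 16·11·18 ≡ 18 (mod 35)
sig^13 mod 35 = 18, but h = 17.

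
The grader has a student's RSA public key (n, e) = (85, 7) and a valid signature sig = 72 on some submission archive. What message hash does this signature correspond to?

Squares mod 85: sig^1≡72, sig^2≡84, sig^4≡1
7 = 4 + 2 + 1, so sig^7 ≡ 1·84·72 ≡ 13 (mod 85)

13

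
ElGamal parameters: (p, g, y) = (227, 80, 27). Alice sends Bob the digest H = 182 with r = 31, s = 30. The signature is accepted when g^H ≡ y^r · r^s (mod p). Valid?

Left side g^H mod p:
80^2 = 6400 ≡ 44
80^4 ≡ 44^2 = 1936 ≡ 120
80^8 ≡ 120^2 = 14400 ≡ 99
80^16 ≡ 99^2 = 9801 ≡ 40
80^32 ≡ 40^2 = 1600 ≡ 11
80^64 ≡ 11^2 = 121
80^128 ≡ 121^2 = 14641 ≡ 113
182 = 128 + 32 + 16 + 4 + 2, so 80^182 ≡ 113·11·40·120·44 ≡ 186 (mod 227)
Right side y^r · r^s mod p:
27^2 = 729 ≡ 48
27^4 ≡ 48^2 = 2304 ≡ 34
27^8 ≡ 34^2 = 1156 ≡ 21
27^16 ≡ 21^2 = 441 ≡ 214
31 = 16 + 8 + 4 + 2 + 1, so 27^31 ≡ 214·21·34·48·27 ≡ 166 (mod 227)
31^2 = 961 ≡ 53
31^4 ≡ 53^2 = 2809 ≡ 85
31^8 ≡ 85^2 = 7225 ≡ 188
31^16 ≡ 188^2 = 35344 ≡ 159
30 = 16 + 8 + 4 + 2, so 31^30 ≡ 159·188·85·53 ≡ 23 (mod 227)
166·23 = 3818 ≡ 186 (mod 227)
186 ≡ 186 (mod 227), so the signature is genuine.

yes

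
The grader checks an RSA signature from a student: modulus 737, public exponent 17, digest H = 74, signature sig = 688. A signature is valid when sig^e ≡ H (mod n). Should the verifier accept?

accept

sig^2 ≡ 688^2 = 473344 ≡ 190
sig^4 ≡ 190^2 = 36100 ≡ 724
sig^8 ≡ 724^2 = 524176 ≡ 169
sig^16 ≡ 169^2 = 28561 ≡ 555
17 = 16 + 1, so sig^17 ≡ 555·688 ≡ 74 (mod 737)
sig^17 mod 737 = 74 matches H.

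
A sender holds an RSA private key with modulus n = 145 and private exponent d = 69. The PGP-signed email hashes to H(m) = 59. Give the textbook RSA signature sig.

59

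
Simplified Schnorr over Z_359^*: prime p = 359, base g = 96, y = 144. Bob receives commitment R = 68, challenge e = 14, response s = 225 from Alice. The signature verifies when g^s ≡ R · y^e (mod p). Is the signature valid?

invalid

g^s mod p:
96^225 mod 359 = 8
R · y^e mod p:
144^14 mod 359 = 148
68·148 = 10064 ≡ 12 (mod 359)
8 ≠ 12; the check fails.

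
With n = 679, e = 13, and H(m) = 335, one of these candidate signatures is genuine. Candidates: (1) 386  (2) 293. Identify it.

2

Candidate 1: 386^2 = 148996 ≡ 295; 386^4 ≡ 295^2 = 87025 ≡ 113; 386^8 ≡ 113^2 = 12769 ≡ 547; 13 = 8 + 4 + 1, so 386^13 ≡ 547·113·386 ≡ 344 (mod 679)
Candidate 2: 293^2 = 85849 ≡ 295; 293^4 ≡ 295^2 = 87025 ≡ 113; 293^8 ≡ 113^2 = 12769 ≡ 547; 13 = 8 + 4 + 1, so 293^13 ≡ 547·113·293 ≡ 335 (mod 679)
  → matches H(m) = 335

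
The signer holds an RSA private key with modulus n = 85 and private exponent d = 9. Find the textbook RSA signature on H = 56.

46

H^2 ≡ 56^2 = 3136 ≡ 76
H^4 ≡ 76^2 = 5776 ≡ 81
H^8 ≡ 81^2 = 6561 ≡ 16
9 = 8 + 1, so H^9 ≡ 16·56 ≡ 46 (mod 85)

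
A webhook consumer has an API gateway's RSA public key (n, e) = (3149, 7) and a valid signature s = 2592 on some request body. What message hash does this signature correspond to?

1372

s^2 ≡ 2592^2 = 6718464 ≡ 1647
s^4 ≡ 1647^2 = 2712609 ≡ 1320
7 = 4 + 2 + 1, so s^7 ≡ 1320·1647·2592 ≡ 1372 (mod 3149)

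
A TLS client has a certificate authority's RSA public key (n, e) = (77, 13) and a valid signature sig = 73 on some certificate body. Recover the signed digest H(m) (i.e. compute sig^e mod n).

24

sig^13 mod 77 = 24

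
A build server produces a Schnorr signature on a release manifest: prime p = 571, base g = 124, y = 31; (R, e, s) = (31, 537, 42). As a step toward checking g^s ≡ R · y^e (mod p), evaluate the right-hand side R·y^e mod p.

94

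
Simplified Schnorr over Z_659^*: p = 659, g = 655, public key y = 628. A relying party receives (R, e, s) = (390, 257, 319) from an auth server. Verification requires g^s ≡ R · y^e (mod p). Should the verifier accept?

g^s mod p:
655^2 = 429025 ≡ 16
655^4 ≡ 16^2 = 256
655^8 ≡ 256^2 = 65536 ≡ 295
655^16 ≡ 295^2 = 87025 ≡ 37
655^32 ≡ 37^2 = 1369 ≡ 51
655^64 ≡ 51^2 = 2601 ≡ 624
655^128 ≡ 624^2 = 389376 ≡ 566
655^256 ≡ 566^2 = 320356 ≡ 82
319 = 256 + 32 + 16 + 8 + 4 + 2 + 1, so 655^319 ≡ 82·51·37·295·256·16·655 ≡ 388 (mod 659)
R · y^e mod p:
628^2 = 394384 ≡ 302
628^4 ≡ 302^2 = 91204 ≡ 262
628^8 ≡ 262^2 = 68644 ≡ 108
628^16 ≡ 108^2 = 11664 ≡ 461
628^32 ≡ 461^2 = 212521 ≡ 323
628^64 ≡ 323^2 = 104329 ≡ 207
628^128 ≡ 207^2 = 42849 ≡ 14
628^256 ≡ 14^2 = 196
257 = 256 + 1, so 628^257 ≡ 196·628 ≡ 514 (mod 659)
390·514 = 200460 ≡ 124 (mod 659)
388 ≠ 124; the check fails.

reject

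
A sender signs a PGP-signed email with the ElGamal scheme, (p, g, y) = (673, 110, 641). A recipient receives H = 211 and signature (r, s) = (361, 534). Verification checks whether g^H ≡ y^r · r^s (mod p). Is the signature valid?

Left side g^H mod p:
110^211 mod 673 = 482
Right side y^r · r^s mod p:
641^361 mod 673 = 32
361^534 mod 673 = 646
32·646 = 20672 ≡ 482 (mod 673)
482 ≡ 482 (mod 673), so the signature is genuine.

valid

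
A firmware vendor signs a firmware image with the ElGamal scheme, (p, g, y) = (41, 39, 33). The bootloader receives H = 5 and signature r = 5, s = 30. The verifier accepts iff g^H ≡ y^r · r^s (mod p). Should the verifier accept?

accept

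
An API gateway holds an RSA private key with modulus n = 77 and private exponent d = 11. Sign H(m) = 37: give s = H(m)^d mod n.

4

Squares mod 77: (H(m))^1≡37, (H(m))^2≡60, (H(m))^4≡58, (H(m))^8≡53
11 = 8 + 2 + 1, so (H(m))^11 ≡ 53·60·37 ≡ 4 (mod 77)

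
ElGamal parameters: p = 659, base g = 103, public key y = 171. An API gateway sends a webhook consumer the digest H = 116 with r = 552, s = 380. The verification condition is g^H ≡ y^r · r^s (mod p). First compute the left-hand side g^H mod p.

631

Squares mod 659: 103^1≡103, 103^2≡65, 103^4≡271, 103^8≡292, 103^16≡253, 103^32≡86, 103^64≡147
116 = 64 + 32 + 16 + 4, so 103^116 ≡ 147·86·253·271 ≡ 631 (mod 659)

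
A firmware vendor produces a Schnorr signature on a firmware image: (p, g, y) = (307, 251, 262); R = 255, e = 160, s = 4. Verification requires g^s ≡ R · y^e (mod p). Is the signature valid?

g^s mod p:
251^2 = 63001 ≡ 66
251^4 ≡ 66^2 = 4356 ≡ 58
R · y^e mod p:
262^2 = 68644 ≡ 183
262^4 ≡ 183^2 = 33489 ≡ 26
262^8 ≡ 26^2 = 676 ≡ 62
262^16 ≡ 62^2 = 3844 ≡ 160
262^32 ≡ 160^2 = 25600 ≡ 119
262^64 ≡ 119^2 = 14161 ≡ 39
262^128 ≡ 39^2 = 1521 ≡ 293
160 = 128 + 32, so 262^160 ≡ 293·119 ≡ 176 (mod 307)
255·176 = 44880 ≡ 58 (mod 307)
58 ≡ 58 (mod 307); signature holds.

valid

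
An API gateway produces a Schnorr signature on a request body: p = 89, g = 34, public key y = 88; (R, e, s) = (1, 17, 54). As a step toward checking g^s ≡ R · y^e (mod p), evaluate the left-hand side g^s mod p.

34^2 = 1156 ≡ 88
34^4 ≡ 88^2 = 7744 ≡ 1
34^8 ≡ 1^2 = 1
34^16 ≡ 1^2 = 1
34^32 ≡ 1^2 = 1
54 = 32 + 16 + 4 + 2, so 34^54 ≡ 1·1·1·88 ≡ 88 (mod 89)

88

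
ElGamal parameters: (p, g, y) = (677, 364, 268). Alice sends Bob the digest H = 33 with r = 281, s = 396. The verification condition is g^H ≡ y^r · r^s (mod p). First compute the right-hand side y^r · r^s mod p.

420

268^281 mod 677 = 575
281^396 mod 677 = 195
y^r · r^s ≡ 575·195 = 112125 ≡ 420 (mod 677)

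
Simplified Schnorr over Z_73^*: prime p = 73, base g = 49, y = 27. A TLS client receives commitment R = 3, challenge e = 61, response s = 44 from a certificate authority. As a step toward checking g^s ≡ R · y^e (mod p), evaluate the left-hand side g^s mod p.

8

49^2 = 2401 ≡ 65
49^4 ≡ 65^2 = 4225 ≡ 64
49^8 ≡ 64^2 = 4096 ≡ 8
49^16 ≡ 8^2 = 64
49^32 ≡ 64^2 = 4096 ≡ 8
44 = 32 + 8 + 4, so 49^44 ≡ 8·8·64 ≡ 8 (mod 73)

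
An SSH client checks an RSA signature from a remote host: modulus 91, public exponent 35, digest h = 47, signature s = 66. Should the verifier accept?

reject

s^2 ≡ 66^2 = 4356 ≡ 79
s^4 ≡ 79^2 = 6241 ≡ 53
s^8 ≡ 53^2 = 2809 ≡ 79
s^16 ≡ 79^2 = 6241 ≡ 53
s^32 ≡ 53^2 = 2809 ≡ 79
35 = 32 + 2 + 1, so s^35 ≡ 79·79·66 ≡ 40 (mod 91)
40 ≠ 47, so verification fails.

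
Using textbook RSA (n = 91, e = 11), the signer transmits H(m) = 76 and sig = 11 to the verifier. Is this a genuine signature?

forged

sig^11 mod 91 = 58
sig^11 mod 91 = 58, but H(m) = 76.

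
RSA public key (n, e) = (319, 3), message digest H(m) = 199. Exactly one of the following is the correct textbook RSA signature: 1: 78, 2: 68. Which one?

1

Candidate 1: 78^2 = 6084 ≡ 23; 3 = 2 + 1, so 78^3 ≡ 23·78 ≡ 199 (mod 319)
  → matches H(m) = 199
Candidate 2: 68^2 = 4624 ≡ 158; 3 = 2 + 1, so 68^3 ≡ 158·68 ≡ 217 (mod 319)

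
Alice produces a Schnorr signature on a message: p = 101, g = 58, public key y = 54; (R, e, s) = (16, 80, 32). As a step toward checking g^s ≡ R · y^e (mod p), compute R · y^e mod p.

71

54^80 mod 101 = 36
R · y^e ≡ 16·36 = 576 ≡ 71 (mod 101)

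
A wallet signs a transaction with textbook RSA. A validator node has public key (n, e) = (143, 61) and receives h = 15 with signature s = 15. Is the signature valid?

Squares mod 143: s^1≡15, s^2≡82, s^4≡3, s^8≡9, s^16≡81, s^32≡126
61 = 32 + 16 + 8 + 4 + 1, so s^61 ≡ 126·81·9·3·15 ≡ 15 (mod 143)
15 = h, so the signature checks out.

valid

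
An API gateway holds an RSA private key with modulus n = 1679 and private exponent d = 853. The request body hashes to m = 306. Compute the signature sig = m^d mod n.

m^2 ≡ 306^2 = 93636 ≡ 1291
m^4 ≡ 1291^2 = 1666681 ≡ 1113
m^8 ≡ 1113^2 = 1238769 ≡ 1346
m^16 ≡ 1346^2 = 1811716 ≡ 75
m^32 ≡ 75^2 = 5625 ≡ 588
m^64 ≡ 588^2 = 345744 ≡ 1549
m^128 ≡ 1549^2 = 2399401 ≡ 110
m^256 ≡ 110^2 = 12100 ≡ 347
m^512 ≡ 347^2 = 120409 ≡ 1200
853 = 512 + 256 + 64 + 16 + 4 + 1, so m^853 ≡ 1200·347·1549·75·1113·306 ≡ 272 (mod 1679)

272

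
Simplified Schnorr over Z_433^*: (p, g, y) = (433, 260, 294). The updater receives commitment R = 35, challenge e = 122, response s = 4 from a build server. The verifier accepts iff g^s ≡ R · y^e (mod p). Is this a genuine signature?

forged

g^s mod p:
260^2 = 67600 ≡ 52
260^4 ≡ 52^2 = 2704 ≡ 106
R · y^e mod p:
294^2 = 86436 ≡ 269
294^4 ≡ 269^2 = 72361 ≡ 50
294^8 ≡ 50^2 = 2500 ≡ 335
294^16 ≡ 335^2 = 112225 ≡ 78
294^32 ≡ 78^2 = 6084 ≡ 22
294^64 ≡ 22^2 = 484 ≡ 51
122 = 64 + 32 + 16 + 8 + 2, so 294^122 ≡ 51·22·78·335·269 ≡ 385 (mod 433)
35·385 = 13475 ≡ 52 (mod 433)
106 ≠ 52; the check fails.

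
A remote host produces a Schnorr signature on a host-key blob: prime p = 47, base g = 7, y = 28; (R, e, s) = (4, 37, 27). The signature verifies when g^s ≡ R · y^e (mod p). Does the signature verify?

g^s mod p:
7^2 = 49 ≡ 2
7^4 ≡ 2^2 = 4
7^8 ≡ 4^2 = 16
7^16 ≡ 16^2 = 256 ≡ 21
27 = 16 + 8 + 2 + 1, so 7^27 ≡ 21·16·2·7 ≡ 4 (mod 47)
R · y^e mod p:
28^2 = 784 ≡ 32
28^4 ≡ 32^2 = 1024 ≡ 37
28^8 ≡ 37^2 = 1369 ≡ 6
28^16 ≡ 6^2 = 36
28^32 ≡ 36^2 = 1296 ≡ 27
37 = 32 + 4 + 1, so 28^37 ≡ 27·37·28 ≡ 7 (mod 47)
4·7 = 28 ≡ 28 (mod 47)
4 ≠ 28; the check fails.

does not verify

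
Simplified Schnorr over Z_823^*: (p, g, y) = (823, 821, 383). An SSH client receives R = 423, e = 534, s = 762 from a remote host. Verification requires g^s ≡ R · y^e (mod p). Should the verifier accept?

g^s mod p:
821^2 = 674041 ≡ 4
821^4 ≡ 4^2 = 16
821^8 ≡ 16^2 = 256
821^16 ≡ 256^2 = 65536 ≡ 519
821^32 ≡ 519^2 = 269361 ≡ 240
821^64 ≡ 240^2 = 57600 ≡ 813
821^128 ≡ 813^2 = 660969 ≡ 100
821^256 ≡ 100^2 = 10000 ≡ 124
821^512 ≡ 124^2 = 15376 ≡ 562
762 = 512 + 128 + 64 + 32 + 16 + 8 + 2, so 821^762 ≡ 562·100·813·240·519·256·4 ≡ 163 (mod 823)
R · y^e mod p:
383^2 = 146689 ≡ 195
383^4 ≡ 195^2 = 38025 ≡ 167
383^8 ≡ 167^2 = 27889 ≡ 730
383^16 ≡ 730^2 = 532900 ≡ 419
383^32 ≡ 419^2 = 175561 ≡ 262
383^64 ≡ 262^2 = 68644 ≡ 335
383^128 ≡ 335^2 = 112225 ≡ 297
383^256 ≡ 297^2 = 88209 ≡ 148
383^512 ≡ 148^2 = 21904 ≡ 506
534 = 512 + 16 + 4 + 2, so 383^534 ≡ 506·419·167·195 ≡ 26 (mod 823)
423·26 = 10998 ≡ 299 (mod 823)
163 ≠ 299; the check fails.

reject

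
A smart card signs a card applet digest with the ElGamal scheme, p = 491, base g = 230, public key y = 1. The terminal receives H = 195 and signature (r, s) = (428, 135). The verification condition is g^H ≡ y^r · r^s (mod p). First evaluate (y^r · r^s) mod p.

138

1^428 mod 491 = 1
428^135 mod 491 = 138
y^r · r^s ≡ 1·138 = 138 ≡ 138 (mod 491)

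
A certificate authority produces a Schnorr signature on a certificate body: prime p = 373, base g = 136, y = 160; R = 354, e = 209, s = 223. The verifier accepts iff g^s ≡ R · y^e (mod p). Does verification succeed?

passes

g^s mod p:
136^223 mod 373 = 142
R · y^e mod p:
160^209 mod 373 = 287
354·287 = 101598 ≡ 142 (mod 373)
142 ≡ 142 (mod 373); signature holds.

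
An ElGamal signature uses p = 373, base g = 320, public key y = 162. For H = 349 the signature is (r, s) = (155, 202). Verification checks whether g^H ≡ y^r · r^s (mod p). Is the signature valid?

Left side g^H mod p:
320^349 mod 373 = 168
Right side y^r · r^s mod p:
162^155 mod 373 = 304
155^202 mod 373 = 327
304·327 = 99408 ≡ 190 (mod 373)
168 ≠ 190, so verification fails.

invalid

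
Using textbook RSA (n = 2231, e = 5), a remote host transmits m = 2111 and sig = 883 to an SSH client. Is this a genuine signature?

forged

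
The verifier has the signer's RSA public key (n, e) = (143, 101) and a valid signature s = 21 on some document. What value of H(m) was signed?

s^2 ≡ 21^2 = 441 ≡ 12
s^4 ≡ 12^2 = 144 ≡ 1
s^8 ≡ 1^2 = 1
s^16 ≡ 1^2 = 1
s^32 ≡ 1^2 = 1
s^64 ≡ 1^2 = 1
101 = 64 + 32 + 4 + 1, so s^101 ≡ 1·1·1·21 ≡ 21 (mod 143)

21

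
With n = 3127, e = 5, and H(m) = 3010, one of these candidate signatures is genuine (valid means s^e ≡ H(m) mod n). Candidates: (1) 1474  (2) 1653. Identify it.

Candidate 1: Squares mod 3127: 1474^1≡1474, 1474^2≡2538, 1474^4≡2951; 5 = 4 + 1, so 1474^5 ≡ 2951·1474 ≡ 117 (mod 3127)
Candidate 2: Squares mod 3127: 1653^1≡1653, 1653^2≡2538, 1653^4≡2951; 5 = 4 + 1, so 1653^5 ≡ 2951·1653 ≡ 3010 (mod 3127)
  → matches H(m) = 3010

2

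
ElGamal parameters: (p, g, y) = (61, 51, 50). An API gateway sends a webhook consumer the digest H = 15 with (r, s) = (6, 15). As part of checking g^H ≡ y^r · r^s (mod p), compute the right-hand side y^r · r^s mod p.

11

50^2 = 2500 ≡ 60
50^4 ≡ 60^2 = 3600 ≡ 1
6 = 4 + 2, so 50^6 ≡ 1·60 ≡ 60 (mod 61)
6^2 = 36
6^4 ≡ 36^2 = 1296 ≡ 15
6^8 ≡ 15^2 = 225 ≡ 42
15 = 8 + 4 + 2 + 1, so 6^15 ≡ 42·15·36·6 ≡ 50 (mod 61)
y^r · r^s ≡ 60·50 = 3000 ≡ 11 (mod 61)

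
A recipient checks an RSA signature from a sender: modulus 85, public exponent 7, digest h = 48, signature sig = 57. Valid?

yes

sig^2 ≡ 57^2 = 3249 ≡ 19
sig^4 ≡ 19^2 = 361 ≡ 21
7 = 4 + 2 + 1, so sig^7 ≡ 21·19·57 ≡ 48 (mod 85)
Since 48 equals the digest 48, verification succeeds.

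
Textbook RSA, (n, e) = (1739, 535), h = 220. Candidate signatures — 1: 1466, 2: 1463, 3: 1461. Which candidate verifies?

Candidate 1: 1466^535 mod 1739 = 717
Candidate 2: 1463^535 mod 1739 = 220
  → matches h = 220
Candidate 3: 1461^535 mod 1739 = 1041

2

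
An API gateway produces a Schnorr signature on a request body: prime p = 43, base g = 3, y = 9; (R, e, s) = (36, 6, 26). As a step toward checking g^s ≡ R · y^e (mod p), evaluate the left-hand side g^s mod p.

15

3^2 = 9
3^4 ≡ 9^2 = 81 ≡ 38
3^8 ≡ 38^2 = 1444 ≡ 25
3^16 ≡ 25^2 = 625 ≡ 23
26 = 16 + 8 + 2, so 3^26 ≡ 23·25·9 ≡ 15 (mod 43)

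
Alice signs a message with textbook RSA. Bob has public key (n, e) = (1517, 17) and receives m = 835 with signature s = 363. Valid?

s^17 mod 1517 = 835
s^17 mod 1517 = 835 matches m.

yes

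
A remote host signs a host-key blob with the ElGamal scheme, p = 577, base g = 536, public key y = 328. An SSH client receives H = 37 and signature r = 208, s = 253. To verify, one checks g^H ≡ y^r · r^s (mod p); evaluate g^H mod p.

Squares mod 577: 536^1≡536, 536^2≡527, 536^4≡192, 536^8≡513, 536^16≡57, 536^32≡364
37 = 32 + 4 + 1, so 536^37 ≡ 364·192·536 ≡ 551 (mod 577)

551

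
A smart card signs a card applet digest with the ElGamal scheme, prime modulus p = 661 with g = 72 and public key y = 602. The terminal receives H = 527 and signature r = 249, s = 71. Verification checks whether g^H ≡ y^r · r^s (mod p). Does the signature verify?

does not verify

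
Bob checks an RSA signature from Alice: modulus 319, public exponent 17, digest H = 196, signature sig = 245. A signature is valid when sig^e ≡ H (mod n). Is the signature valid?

sig^17 mod 319 = 196
196 = H, so the signature checks out.

valid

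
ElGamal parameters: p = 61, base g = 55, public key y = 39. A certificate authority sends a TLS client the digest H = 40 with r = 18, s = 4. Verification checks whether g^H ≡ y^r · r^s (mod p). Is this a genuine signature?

genuine

Left side g^H mod p:
Squares mod 61: 55^1≡55, 55^2≡36, 55^4≡15, 55^8≡42, 55^16≡56, 55^32≡25
40 = 32 + 8, so 55^40 ≡ 25·42 ≡ 13 (mod 61)
Right side y^r · r^s mod p:
Squares mod 61: 39^1≡39, 39^2≡57, 39^4≡16, 39^8≡12, 39^16≡22
18 = 16 + 2, so 39^18 ≡ 22·57 ≡ 34 (mod 61)
Squares mod 61: 18^1≡18, 18^2≡19, 18^4≡56
18^4 ≡ 56 (mod 61)
34·56 = 1904 ≡ 13 (mod 61)
13 ≡ 13 (mod 61), so the signature is genuine.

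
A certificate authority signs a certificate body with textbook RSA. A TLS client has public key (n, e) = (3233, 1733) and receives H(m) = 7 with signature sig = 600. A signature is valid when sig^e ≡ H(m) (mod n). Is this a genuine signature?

genuine

sig^2 ≡ 600^2 = 360000 ≡ 1137
sig^4 ≡ 1137^2 = 1292769 ≡ 2802
sig^8 ≡ 2802^2 = 7851204 ≡ 1480
sig^16 ≡ 1480^2 = 2190400 ≡ 1659
sig^32 ≡ 1659^2 = 2752281 ≡ 998
sig^64 ≡ 998^2 = 996004 ≡ 240
sig^128 ≡ 240^2 = 57600 ≡ 2639
sig^256 ≡ 2639^2 = 6964321 ≡ 439
sig^512 ≡ 439^2 = 192721 ≡ 1974
sig^1024 ≡ 1974^2 = 3896676 ≡ 911
1733 = 1024 + 512 + 128 + 64 + 4 + 1, so sig^1733 ≡ 911·1974·2639·240·2802·600 ≡ 7 (mod 3233)
Since 7 equals the digest 7, verification succeeds.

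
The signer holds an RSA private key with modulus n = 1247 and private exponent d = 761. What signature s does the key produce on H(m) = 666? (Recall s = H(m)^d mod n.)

(H(m))^2 ≡ 666^2 = 443556 ≡ 871
(H(m))^4 ≡ 871^2 = 758641 ≡ 465
(H(m))^8 ≡ 465^2 = 216225 ≡ 494
(H(m))^16 ≡ 494^2 = 244036 ≡ 871
(H(m))^32 ≡ 871^2 = 758641 ≡ 465
(H(m))^64 ≡ 465^2 = 216225 ≡ 494
(H(m))^128 ≡ 494^2 = 244036 ≡ 871
(H(m))^256 ≡ 871^2 = 758641 ≡ 465
(H(m))^512 ≡ 465^2 = 216225 ≡ 494
761 = 512 + 128 + 64 + 32 + 16 + 8 + 1, so (H(m))^761 ≡ 494·871·494·465·871·494·666 ≡ 434 (mod 1247)

434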